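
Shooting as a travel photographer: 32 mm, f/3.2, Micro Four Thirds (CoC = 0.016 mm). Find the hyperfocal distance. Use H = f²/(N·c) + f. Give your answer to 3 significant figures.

Hyperfocal distance H = f²/(N·c) + f = 32²/(3.2 × 0.016) + 32 = 1024/0.0512 + 32 ≈ 20032.0 mm ≈ 20.0 m.

20.0 m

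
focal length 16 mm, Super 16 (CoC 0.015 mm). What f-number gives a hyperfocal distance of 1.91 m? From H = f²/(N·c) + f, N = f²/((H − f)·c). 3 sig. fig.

f/9.01

Rearrange H = f²/(N·c) + f for N: N = f² / ((H − f)·c).
N = 16² / ((1910 − 16) × 0.015) = 256 / 28.41 ≈ 9.01.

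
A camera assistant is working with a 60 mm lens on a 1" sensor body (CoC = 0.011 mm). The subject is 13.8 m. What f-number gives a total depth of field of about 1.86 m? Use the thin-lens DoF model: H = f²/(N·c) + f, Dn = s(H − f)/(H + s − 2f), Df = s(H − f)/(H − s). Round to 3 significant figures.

Write h = H − f = f²/(N·c). The thin-lens limits are Dn = s·h/(h + (s−f)) and Df = s·h/(h − (s−f)), so DoF = Df − Dn = 2·s·(s−f)·h / (h² − (s−f)²).
That is a quadratic in h: DoF·h² − 2·s·(s−f)·h − DoF·(s−f)² = 0 ⇒ h = (s−f)·(s + √(s² + DoF²)) / DoF = 13740 × (13800 + √(13800² + 1860²)) / 1860 = 13740 × (13800 + 13924.8) / 1860 ≈ 204806 mm.
Then N = f²/(c·h) = 60² / (0.011 × 204806) = 3600 / 2252.9 ≈ 1.60.

f/1.60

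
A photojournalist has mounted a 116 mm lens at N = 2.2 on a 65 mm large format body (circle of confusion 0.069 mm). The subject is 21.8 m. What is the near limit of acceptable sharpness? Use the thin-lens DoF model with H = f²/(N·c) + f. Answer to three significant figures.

17.5 m

Hyperfocal distance H = f²/(N·c) + f = 116²/(2.2 × 0.069) + 116 = 13456/0.1518 + 116 ≈ 88759.0 mm ≈ 88.76 m.
Near limit Dn = s·(H − f)/(H + s − 2f) = 21800 × (88759.0 − 116) / (88759.0 + 21800 − 2 × 116) = 21800 × 88643.0 / 110327.0 ≈ 17515 mm ≈ 17.5 m.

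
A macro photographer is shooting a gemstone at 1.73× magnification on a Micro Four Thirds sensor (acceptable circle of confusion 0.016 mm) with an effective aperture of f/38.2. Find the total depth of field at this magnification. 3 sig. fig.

0.408 mm

At magnification m, DoF ≈ 2·N_eff·c/m² = 2 × 38.2 × 0.016 / 1.73² = 1.222 / 2.993 ≈ 0.408 mm.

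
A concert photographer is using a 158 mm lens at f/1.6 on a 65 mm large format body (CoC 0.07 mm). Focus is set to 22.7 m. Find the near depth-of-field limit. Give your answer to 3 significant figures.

20.6 m

Hyperfocal distance H = f²/(N·c) + f = 158²/(1.6 × 0.07) + 158 = 24964/0.112 + 158 ≈ 223050.9 mm ≈ 223.1 m.
Near limit Dn = s·(H − f)/(H + s − 2f) = 22700 × (223050.9 − 158) / (223050.9 + 22700 − 2 × 158) = 22700 × 222892.9 / 245434.9 ≈ 20615 mm ≈ 20.6 m.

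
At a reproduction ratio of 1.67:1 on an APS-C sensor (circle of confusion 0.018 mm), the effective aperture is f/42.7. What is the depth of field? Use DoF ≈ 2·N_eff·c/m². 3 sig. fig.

0.551 mm

At magnification m, DoF ≈ 2·N_eff·c/m² = 2 × 42.7 × 0.018 / 1.67² = 1.537 / 2.789 ≈ 0.551 mm.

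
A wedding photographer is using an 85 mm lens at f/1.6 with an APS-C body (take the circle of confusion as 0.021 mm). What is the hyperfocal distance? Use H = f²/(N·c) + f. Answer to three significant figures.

215 m

Hyperfocal distance H = f²/(N·c) + f = 85²/(1.6 × 0.021) + 85 = 7225/0.0336 + 85 ≈ 215114.8 mm ≈ 215 m.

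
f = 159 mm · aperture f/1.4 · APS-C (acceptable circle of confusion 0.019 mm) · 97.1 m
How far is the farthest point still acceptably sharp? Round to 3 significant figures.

108 m

Hyperfocal distance H = f²/(N·c) + f = 159²/(1.4 × 0.019) + 159 = 25281/0.0266 + 159 ≈ 950572.5 mm ≈ 950.6 m.
Far limit Df = s·(H − f)/(H − s) = 97100 × (950572.5 − 159) / (950572.5 − 97100) = 97100 × 950413.5 / 853472.5 ≈ 108129 mm ≈ 108 m.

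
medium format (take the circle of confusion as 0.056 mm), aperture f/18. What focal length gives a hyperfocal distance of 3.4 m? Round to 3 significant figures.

58.0 mm

From H = f²/(N·c) + f, with f ≪ H: f ≈ √(H·N·c) = √(3400 × 18 × 0.056) = √3427.2 ≈ 58.54 mm.
Exact: f² + N·c·f − N·c·H = 0 ⇒ f = (−N·c + √((N·c)² + 4·N·c·H))/2 = (−1.008 + √13710)/2 ≈ 58.040 mm ≈ 58.0 mm.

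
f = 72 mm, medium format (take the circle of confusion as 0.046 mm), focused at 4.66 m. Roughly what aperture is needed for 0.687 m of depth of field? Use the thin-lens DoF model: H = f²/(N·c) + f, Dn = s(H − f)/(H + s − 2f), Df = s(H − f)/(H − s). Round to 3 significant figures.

f/1.80

Write h = H − f = f²/(N·c). The thin-lens limits are Dn = s·h/(h + (s−f)) and Df = s·h/(h − (s−f)), so DoF = Df − Dn = 2·s·(s−f)·h / (h² − (s−f)²).
That is a quadratic in h: DoF·h² − 2·s·(s−f)·h − DoF·(s−f)² = 0 ⇒ h = (s−f)·(s + √(s² + DoF²)) / DoF = 4588 × (4660 + √(4660² + 687²)) / 687 = 4588 × (4660 + 4710.37) / 687 ≈ 62578 mm.
Then N = f²/(c·h) = 72² / (0.046 × 62578) = 5184 / 2878.6 ≈ 1.80.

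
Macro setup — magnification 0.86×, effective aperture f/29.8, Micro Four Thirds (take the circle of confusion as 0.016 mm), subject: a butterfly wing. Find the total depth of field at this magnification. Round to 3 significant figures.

1.29 mm

At magnification m, DoF ≈ 2·N_eff·c/m² = 2 × 29.8 × 0.016 / 0.86² = 0.9536 / 0.7396 ≈ 1.29 mm.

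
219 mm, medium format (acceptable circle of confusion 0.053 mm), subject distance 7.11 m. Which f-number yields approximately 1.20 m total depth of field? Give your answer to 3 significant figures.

Write h = H − f = f²/(N·c). The thin-lens limits are Dn = s·h/(h + (s−f)) and Df = s·h/(h − (s−f)), so DoF = Df − Dn = 2·s·(s−f)·h / (h² − (s−f)²).
That is a quadratic in h: DoF·h² − 2·s·(s−f)·h − DoF·(s−f)² = 0 ⇒ h = (s−f)·(s + √(s² + DoF²)) / DoF = 6891 × (7110 + √(7110² + 1200²)) / 1200 = 6891 × (7110 + 7210.55) / 1200 ≈ 82236 mm.
Then N = f²/(c·h) = 219² / (0.053 × 82236) = 47961 / 4358.5 ≈ 11.

f/11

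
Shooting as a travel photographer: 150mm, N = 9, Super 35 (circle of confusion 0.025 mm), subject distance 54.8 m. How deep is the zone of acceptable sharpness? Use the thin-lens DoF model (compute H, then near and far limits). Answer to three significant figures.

85.4 m

Hyperfocal distance H = f²/(N·c) + f = 150²/(9 × 0.025) + 150 = 22500/0.225 + 150 ≈ 100150.0 mm ≈ 100.2 m.
Near limit Dn = s·(H − f)/(H + s − 2f) = 54800 × (100150.0 − 150) / (100150.0 + 54800 − 2 × 150) = 54800 × 100000.0 / 154650.0 ≈ 35435 mm.
Far limit Df = s·(H − f)/(H − s) = 54800 × (100150.0 − 150) / (100150.0 − 54800) = 54800 × 100000.0 / 45350.0 ≈ 120838 mm.
Depth of field = Df − Dn = 120838 − 35435 ≈ 85403 mm ≈ 85.4 m.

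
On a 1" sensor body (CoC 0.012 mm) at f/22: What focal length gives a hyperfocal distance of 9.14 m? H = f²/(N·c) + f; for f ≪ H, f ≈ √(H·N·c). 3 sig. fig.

49.0 mm

From H = f²/(N·c) + f, with f ≪ H: f ≈ √(H·N·c) = √(9140 × 22 × 0.012) = √2413.0 ≈ 49.12 mm.
Exact: f² + N·c·f − N·c·H = 0 ⇒ f = (−N·c + √((N·c)² + 4·N·c·H))/2 = (−0.264 + √9651.9)/2 ≈ 48.990 mm ≈ 49.0 mm.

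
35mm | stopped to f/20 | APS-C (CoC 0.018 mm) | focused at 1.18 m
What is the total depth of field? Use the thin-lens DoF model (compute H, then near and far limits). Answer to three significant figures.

0.896 m

Hyperfocal distance H = f²/(N·c) + f = 35²/(20 × 0.018) + 35 = 1225/0.36 + 35 ≈ 3437.8 mm ≈ 3.438 m.
Near limit Dn = s·(H − f)/(H + s − 2f) = 1180 × (3437.8 − 35) / (3437.8 + 1180 − 2 × 35) = 1180 × 3402.8 / 4547.8 ≈ 882.91 mm.
Far limit Df = s·(H − f)/(H − s) = 1180 × (3437.8 − 35) / (3437.8 − 1180) = 1180 × 3402.8 / 2257.8 ≈ 1778.42 mm.
Depth of field = Df − Dn = 1778.42 − 882.91 ≈ 895.51 mm ≈ 0.896 m.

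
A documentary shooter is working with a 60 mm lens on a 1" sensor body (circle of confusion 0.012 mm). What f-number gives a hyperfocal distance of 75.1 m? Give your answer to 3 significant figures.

f/4

Rearrange H = f²/(N·c) + f for N: N = f² / ((H − f)·c).
N = 60² / ((75100 − 60) × 0.012) = 3600 / 900.5 ≈ 4.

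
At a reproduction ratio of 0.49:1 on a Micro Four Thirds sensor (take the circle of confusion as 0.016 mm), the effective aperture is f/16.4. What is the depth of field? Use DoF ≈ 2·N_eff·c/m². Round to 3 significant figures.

At magnification m, DoF ≈ 2·N_eff·c/m² = 2 × 16.4 × 0.016 / 0.49² = 0.5248 / 0.2401 ≈ 2.19 mm.

2.19 mm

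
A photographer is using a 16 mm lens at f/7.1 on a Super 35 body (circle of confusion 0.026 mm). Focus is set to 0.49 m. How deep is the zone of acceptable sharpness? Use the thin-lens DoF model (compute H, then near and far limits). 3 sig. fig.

Hyperfocal distance H = f²/(N·c) + f = 16²/(7.1 × 0.026) + 16 = 256/0.1846 + 16 ≈ 1402.8 mm ≈ 1.403 m.
Near limit Dn = s·(H − f)/(H + s − 2f) = 490 × (1402.8 − 16) / (1402.8 + 490 − 2 × 16) = 490 × 1386.8 / 1860.8 ≈ 365.18 mm.
Far limit Df = s·(H − f)/(H − s) = 490 × (1402.8 − 16) / (1402.8 − 490) = 490 × 1386.8 / 912.8 ≈ 744.45 mm.
Depth of field = Df − Dn = 744.45 − 365.18 ≈ 379.27 mm.

379 mm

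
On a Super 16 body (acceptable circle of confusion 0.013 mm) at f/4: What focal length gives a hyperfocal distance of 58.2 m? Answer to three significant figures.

From H = f²/(N·c) + f, with f ≪ H: f ≈ √(H·N·c) = √(58200 × 4 × 0.013) = √3026.4 ≈ 55.01 mm.
The +f correction barely moves this — solving exactly, f² + N·c·f − N·c·H = 0 ⇒ f = (−N·c + √((N·c)² + 4·N·c·H))/2 = (−0.052 + √12106)/2 ≈ 54.987 mm, so f ≈ 55.0 mm.

55.0 mm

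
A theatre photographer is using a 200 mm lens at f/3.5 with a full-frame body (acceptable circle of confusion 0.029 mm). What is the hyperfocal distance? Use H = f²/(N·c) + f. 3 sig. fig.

394 m

Hyperfocal distance H = f²/(N·c) + f = 200²/(3.5 × 0.029) + 200 = 40000/0.1015 + 200 ≈ 394288.7 mm ≈ 394 m.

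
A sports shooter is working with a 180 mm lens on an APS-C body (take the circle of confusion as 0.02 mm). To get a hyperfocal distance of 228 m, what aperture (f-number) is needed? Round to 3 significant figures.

f/7.11

Rearrange H = f²/(N·c) + f for N: N = f² / ((H − f)·c).
N = 180² / ((228000 − 180) × 0.02) = 32400 / 4556 ≈ 7.11.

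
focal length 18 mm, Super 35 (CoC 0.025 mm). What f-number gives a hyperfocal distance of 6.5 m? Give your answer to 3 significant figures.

f/2.00

Rearrange H = f²/(N·c) + f for N: N = f² / ((H − f)·c).
N = 18² / ((6500 − 18) × 0.025) = 324 / 162.1 ≈ 2.00.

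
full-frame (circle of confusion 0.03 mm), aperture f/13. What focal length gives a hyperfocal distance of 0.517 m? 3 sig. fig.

14.0 mm

From H = f²/(N·c) + f, with f ≪ H: f ≈ √(H·N·c) = √(517 × 13 × 0.03) = √201.63 ≈ 14.20 mm.
Exact: f² + N·c·f − N·c·H = 0 ⇒ f = (−N·c + √((N·c)² + 4·N·c·H))/2 = (−0.39 + √806.67)/2 ≈ 14.006 mm ≈ 14.0 mm.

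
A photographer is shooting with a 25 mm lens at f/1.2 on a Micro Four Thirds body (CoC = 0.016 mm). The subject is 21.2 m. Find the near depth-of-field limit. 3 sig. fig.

12.8 m

Hyperfocal distance H = f²/(N·c) + f = 25²/(1.2 × 0.016) + 25 = 625/0.0192 + 25 ≈ 32577.1 mm ≈ 32.58 m.
Near limit Dn = s·(H − f)/(H + s − 2f) = 21200 × (32577.1 − 25) / (32577.1 + 21200 − 2 × 25) = 21200 × 32552.1 / 53727.1 ≈ 12845 mm ≈ 12.8 m.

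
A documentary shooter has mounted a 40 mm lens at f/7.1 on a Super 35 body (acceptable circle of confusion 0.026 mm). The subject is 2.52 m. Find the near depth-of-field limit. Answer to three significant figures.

Hyperfocal distance H = f²/(N·c) + f = 40²/(7.1 × 0.026) + 40 = 1600/0.1846 + 40 ≈ 8707.4 mm ≈ 8.707 m.
Near limit Dn = s·(H − f)/(H + s − 2f) = 2520 × (8707.4 − 40) / (8707.4 + 2520 − 2 × 40) = 2520 × 8667.4 / 11147.4 ≈ 1959.4 mm ≈ 1.96 m.

1.96 m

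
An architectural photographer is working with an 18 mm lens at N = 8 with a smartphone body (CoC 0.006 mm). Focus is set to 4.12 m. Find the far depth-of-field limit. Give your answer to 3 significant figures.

Hyperfocal distance H = f²/(N·c) + f = 18²/(8 × 0.006) + 18 = 324/0.048 + 18 ≈ 6768.0 mm ≈ 6.768 m.
Far limit Df = s·(H − f)/(H − s) = 4120 × (6768.0 − 18) / (6768.0 − 4120) = 4120 × 6750.0 / 2648.0 ≈ 10502 mm ≈ 10.5 m.

10.5 m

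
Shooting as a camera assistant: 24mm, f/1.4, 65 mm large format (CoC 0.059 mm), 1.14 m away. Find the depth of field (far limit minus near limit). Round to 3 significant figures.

374 mm

Hyperfocal distance H = f²/(N·c) + f = 24²/(1.4 × 0.059) + 24 = 576/0.0826 + 24 ≈ 6997.4 mm ≈ 6.997 m.
Near limit Dn = s·(H − f)/(H + s − 2f) = 1140 × (6997.4 − 24) / (6997.4 + 1140 − 2 × 24) = 1140 × 6973.4 / 8089.4 ≈ 982.73 mm.
Far limit Df = s·(H − f)/(H − s) = 1140 × (6997.4 − 24) / (6997.4 − 1140) = 1140 × 6973.4 / 5857.4 ≈ 1357.20 mm.
Depth of field = Df − Dn = 1357.20 − 982.73 ≈ 374.47 mm.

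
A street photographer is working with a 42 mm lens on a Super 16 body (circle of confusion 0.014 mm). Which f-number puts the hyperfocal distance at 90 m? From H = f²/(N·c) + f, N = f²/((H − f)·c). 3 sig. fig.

Rearrange H = f²/(N·c) + f for N: N = f² / ((H − f)·c).
N = 42² / ((90000 − 42) × 0.014) = 1764 / 1259 ≈ 1.40.

f/1.40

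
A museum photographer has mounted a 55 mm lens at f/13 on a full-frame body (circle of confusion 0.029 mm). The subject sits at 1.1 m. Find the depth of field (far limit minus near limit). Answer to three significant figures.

291 mm

Hyperfocal distance H = f²/(N·c) + f = 55²/(13 × 0.029) + 55 = 3025/0.377 + 55 ≈ 8078.9 mm ≈ 8.079 m.
Near limit Dn = s·(H − f)/(H + s − 2f) = 1100 × (8078.9 − 55) / (8078.9 + 1100 − 2 × 55) = 1100 × 8023.9 / 9068.9 ≈ 973.25 mm.
Far limit Df = s·(H − f)/(H − s) = 1100 × (8078.9 − 55) / (8078.9 − 1100) = 1100 × 8023.9 / 6978.9 ≈ 1264.71 mm.
Depth of field = Df − Dn = 1264.71 − 973.25 ≈ 291.46 mm.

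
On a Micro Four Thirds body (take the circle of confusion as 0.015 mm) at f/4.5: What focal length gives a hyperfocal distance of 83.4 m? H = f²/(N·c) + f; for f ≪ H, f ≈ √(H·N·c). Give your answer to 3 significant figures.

From H = f²/(N·c) + f, with f ≪ H: f ≈ √(H·N·c) = √(83400 × 4.5 × 0.015) = √5629.5 ≈ 75.03 mm.
The +f correction barely moves this — solving exactly, f² + N·c·f − N·c·H = 0 ⇒ f = (−N·c + √((N·c)² + 4·N·c·H))/2 = (−0.0675 + √22518)/2 ≈ 74.996 mm, so f ≈ 75.0 mm.

75.0 mm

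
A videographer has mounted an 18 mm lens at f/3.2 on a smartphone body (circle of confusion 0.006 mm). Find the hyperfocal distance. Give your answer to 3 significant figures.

16.9 m

Hyperfocal distance H = f²/(N·c) + f = 18²/(3.2 × 0.006) + 18 = 324/0.0192 + 18 ≈ 16893.0 mm ≈ 16.9 m.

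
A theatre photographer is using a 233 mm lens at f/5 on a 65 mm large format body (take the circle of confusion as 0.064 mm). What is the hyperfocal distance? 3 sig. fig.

Hyperfocal distance H = f²/(N·c) + f = 233²/(5 × 0.064) + 233 = 54289/0.32 + 233 ≈ 169886.1 mm ≈ 170 m.

170 m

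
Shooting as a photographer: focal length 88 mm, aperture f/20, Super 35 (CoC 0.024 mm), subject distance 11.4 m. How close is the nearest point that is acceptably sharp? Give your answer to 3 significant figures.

6.70 m

Hyperfocal distance H = f²/(N·c) + f = 88²/(20 × 0.024) + 88 = 7744/0.48 + 88 ≈ 16221.3 mm ≈ 16.22 m.
Near limit Dn = s·(H − f)/(H + s − 2f) = 11400 × (16221.3 − 88) / (16221.3 + 11400 − 2 × 88) = 11400 × 16133.3 / 27445.3 ≈ 6701.3 mm ≈ 6.70 m.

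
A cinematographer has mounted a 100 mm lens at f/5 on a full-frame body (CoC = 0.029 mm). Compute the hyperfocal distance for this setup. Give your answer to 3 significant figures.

Hyperfocal distance H = f²/(N·c) + f = 100²/(5 × 0.029) + 100 = 10000/0.145 + 100 ≈ 69065.5 mm ≈ 69.1 m.

69.1 m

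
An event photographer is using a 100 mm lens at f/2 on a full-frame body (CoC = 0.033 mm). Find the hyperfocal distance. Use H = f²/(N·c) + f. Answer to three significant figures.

152 m

Hyperfocal distance H = f²/(N·c) + f = 100²/(2 × 0.033) + 100 = 10000/0.066 + 100 ≈ 151615.2 mm ≈ 152 m.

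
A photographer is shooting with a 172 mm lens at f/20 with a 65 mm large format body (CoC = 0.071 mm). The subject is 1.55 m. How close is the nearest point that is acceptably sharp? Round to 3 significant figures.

Hyperfocal distance H = f²/(N·c) + f = 172²/(20 × 0.071) + 172 = 29584/1.42 + 172 ≈ 21005.8 mm ≈ 21.01 m.
Near limit Dn = s·(H − f)/(H + s − 2f) = 1550 × (21005.8 − 172) / (21005.8 + 1550 − 2 × 172) = 1550 × 20833.8 / 22211.8 ≈ 1453.8 mm ≈ 1.45 m.

1.45 m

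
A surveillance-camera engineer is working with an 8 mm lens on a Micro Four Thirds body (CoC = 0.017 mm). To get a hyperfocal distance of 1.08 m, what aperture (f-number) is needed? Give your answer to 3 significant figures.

Rearrange H = f²/(N·c) + f for N: N = f² / ((H − f)·c).
N = 8² / ((1080 − 8) × 0.017) = 64 / 18.22 ≈ 3.51.

f/3.51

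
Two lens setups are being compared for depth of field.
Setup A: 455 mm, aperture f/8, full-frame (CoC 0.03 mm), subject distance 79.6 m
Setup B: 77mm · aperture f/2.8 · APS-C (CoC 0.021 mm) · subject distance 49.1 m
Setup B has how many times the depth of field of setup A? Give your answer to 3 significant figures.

4.24

Setup A: H = 455²/(8×0.03) + 455 ≈ 863059.2 mm; DoF = Df − Dn = 87641 − 72910 ≈ 14731 mm.
Setup B: H = 77²/(2.8×0.021) + 77 ≈ 100910.3 mm; DoF = Df − Dn = 95558 − 33038 ≈ 62520 mm.
Ratio = 62520 / 14731 ≈ 4.24.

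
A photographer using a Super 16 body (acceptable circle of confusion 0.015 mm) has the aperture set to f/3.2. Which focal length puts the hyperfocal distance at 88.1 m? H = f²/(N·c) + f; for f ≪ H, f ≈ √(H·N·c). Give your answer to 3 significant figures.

65.0 mm

From H = f²/(N·c) + f, with f ≪ H: f ≈ √(H·N·c) = √(88100 × 3.2 × 0.015) = √4228.8 ≈ 65.03 mm.
The +f correction barely moves this — solving exactly, f² + N·c·f − N·c·H = 0 ⇒ f = (−N·c + √((N·c)² + 4·N·c·H))/2 = (−0.048 + √16915)/2 ≈ 65.005 mm, so f ≈ 65.0 mm.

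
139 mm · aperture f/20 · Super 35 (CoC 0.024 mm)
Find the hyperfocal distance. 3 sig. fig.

40.4 m

Hyperfocal distance H = f²/(N·c) + f = 139²/(20 × 0.024) + 139 = 19321/0.48 + 139 ≈ 40391.1 mm ≈ 40.4 m.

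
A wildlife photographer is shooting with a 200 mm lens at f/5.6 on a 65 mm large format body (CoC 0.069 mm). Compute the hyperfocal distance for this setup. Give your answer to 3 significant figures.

104 m

Hyperfocal distance H = f²/(N·c) + f = 200²/(5.6 × 0.069) + 200 = 40000/0.3864 + 200 ≈ 103719.7 mm ≈ 104 m.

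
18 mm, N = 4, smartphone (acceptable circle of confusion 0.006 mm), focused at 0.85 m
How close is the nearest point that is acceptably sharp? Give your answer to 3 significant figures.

Hyperfocal distance H = f²/(N·c) + f = 18²/(4 × 0.006) + 18 = 324/0.024 + 18 ≈ 13518.0 mm ≈ 13.52 m.
Near limit Dn = s·(H − f)/(H + s − 2f) = 850 × (13518.0 − 18) / (13518.0 + 850 − 2 × 18) = 850 × 13500.0 / 14332.0 ≈ 800.66 mm ≈ 0.801 m.

0.801 m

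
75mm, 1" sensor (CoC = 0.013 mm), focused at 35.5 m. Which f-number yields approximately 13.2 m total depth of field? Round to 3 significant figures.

Write h = H − f = f²/(N·c). The thin-lens limits are Dn = s·h/(h + (s−f)) and Df = s·h/(h − (s−f)), so DoF = Df − Dn = 2·s·(s−f)·h / (h² − (s−f)²).
That is a quadratic in h: DoF·h² − 2·s·(s−f)·h − DoF·(s−f)² = 0 ⇒ h = (s−f)·(s + √(s² + DoF²)) / DoF = 35425 × (35500 + √(35500² + 13200²)) / 13200 = 35425 × (35500 + 37874.7) / 13200 ≈ 196916 mm.
Then N = f²/(c·h) = 75² / (0.013 × 196916) = 5625 / 2559.9 ≈ 2.20.

f/2.20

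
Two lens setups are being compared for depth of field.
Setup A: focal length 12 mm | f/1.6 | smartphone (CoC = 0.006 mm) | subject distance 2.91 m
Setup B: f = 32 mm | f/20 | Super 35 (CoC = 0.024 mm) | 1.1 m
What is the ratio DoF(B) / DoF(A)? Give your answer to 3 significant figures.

Setup A: H = 12²/(1.6×0.006) + 12 ≈ 15012.0 mm; DoF = Df − Dn = 3606.8 − 2438.8 ≈ 1168.0 mm.
Setup B: H = 32²/(20×0.024) + 32 ≈ 2165.3 mm; DoF = Df − Dn = 2202.8 − 733.0 ≈ 1469.8 mm.
Ratio = 1469.8 / 1168.0 ≈ 1.26.

1.26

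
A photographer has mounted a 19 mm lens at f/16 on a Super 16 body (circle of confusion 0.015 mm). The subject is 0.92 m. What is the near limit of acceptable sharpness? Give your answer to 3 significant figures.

0.575 m

Hyperfocal distance H = f²/(N·c) + f = 19²/(16 × 0.015) + 19 = 361/0.24 + 19 ≈ 1523.2 mm ≈ 1.523 m.
Near limit Dn = s·(H − f)/(H + s − 2f) = 920 × (1523.2 − 19) / (1523.2 + 920 − 2 × 19) = 920 × 1504.2 / 2405.2 ≈ 575.36 mm ≈ 0.575 m.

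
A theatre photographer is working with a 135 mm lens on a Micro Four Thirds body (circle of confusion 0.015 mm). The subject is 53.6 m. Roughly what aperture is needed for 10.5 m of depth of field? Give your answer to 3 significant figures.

f/2.20

Write h = H − f = f²/(N·c). The thin-lens limits are Dn = s·h/(h + (s−f)) and Df = s·h/(h − (s−f)), so DoF = Df − Dn = 2·s·(s−f)·h / (h² − (s−f)²).
That is a quadratic in h: DoF·h² − 2·s·(s−f)·h − DoF·(s−f)² = 0 ⇒ h = (s−f)·(s + √(s² + DoF²)) / DoF = 53465 × (53600 + √(53600² + 10500²)) / 10500 = 53465 × (53600 + 54618.8) / 10500 ≈ 551040 mm.
Then N = f²/(c·h) = 135² / (0.015 × 551040) = 18225 / 8265.6 ≈ 2.20.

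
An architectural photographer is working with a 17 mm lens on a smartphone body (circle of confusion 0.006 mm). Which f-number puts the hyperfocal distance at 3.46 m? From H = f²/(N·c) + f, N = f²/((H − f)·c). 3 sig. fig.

f/14

Rearrange H = f²/(N·c) + f for N: N = f² / ((H − f)·c).
N = 17² / ((3460 − 17) × 0.006) = 289 / 20.66 ≈ 14.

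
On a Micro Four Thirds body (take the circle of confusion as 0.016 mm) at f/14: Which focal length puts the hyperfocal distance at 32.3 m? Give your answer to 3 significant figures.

84.9 mm

From H = f²/(N·c) + f, with f ≪ H: f ≈ √(H·N·c) = √(32300 × 14 × 0.016) = √7235.2 ≈ 85.06 mm.
Exact: f² + N·c·f − N·c·H = 0 ⇒ f = (−N·c + √((N·c)² + 4·N·c·H))/2 = (−0.224 + √28941)/2 ≈ 84.948 mm ≈ 84.9 mm.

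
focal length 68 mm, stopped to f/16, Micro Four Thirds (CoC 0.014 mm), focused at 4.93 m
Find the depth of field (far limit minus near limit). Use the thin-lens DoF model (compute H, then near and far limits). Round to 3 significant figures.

Hyperfocal distance H = f²/(N·c) + f = 68²/(16 × 0.014) + 68 = 4624/0.224 + 68 ≈ 20710.9 mm ≈ 20.71 m.
Near limit Dn = s·(H − f)/(H + s − 2f) = 4930 × (20710.9 − 68) / (20710.9 + 4930 − 2 × 68) = 4930 × 20642.9 / 25504.9 ≈ 3990.2 mm.
Far limit Df = s·(H − f)/(H − s) = 4930 × (20710.9 − 68) / (20710.9 − 4930) = 4930 × 20642.9 / 15780.9 ≈ 6448.9 mm.
Depth of field = Df − Dn = 6448.9 − 3990.2 ≈ 2458.7 mm ≈ 2.46 m.

2.46 m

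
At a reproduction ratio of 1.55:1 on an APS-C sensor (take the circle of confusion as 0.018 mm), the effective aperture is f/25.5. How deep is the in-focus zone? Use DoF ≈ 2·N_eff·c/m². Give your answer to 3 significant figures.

0.382 mm

At magnification m, DoF ≈ 2·N_eff·c/m² = 2 × 25.5 × 0.018 / 1.55² = 0.918 / 2.403 ≈ 0.382 mm.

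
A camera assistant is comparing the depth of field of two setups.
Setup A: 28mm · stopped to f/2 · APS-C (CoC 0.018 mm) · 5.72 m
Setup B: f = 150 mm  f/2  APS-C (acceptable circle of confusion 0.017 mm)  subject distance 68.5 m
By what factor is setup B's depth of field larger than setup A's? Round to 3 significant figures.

4.46

Setup A: H = 28²/(2×0.018) + 28 ≈ 21805.8 mm; DoF = Df − Dn = 7744.0 − 4534.8 ≈ 3209.2 mm.
Setup B: H = 150²/(2×0.017) + 150 ≈ 661914.7 mm; DoF = Df − Dn = 76390 − 62087 ≈ 14303 mm.
Ratio = 14303 / 3209.2 ≈ 4.46.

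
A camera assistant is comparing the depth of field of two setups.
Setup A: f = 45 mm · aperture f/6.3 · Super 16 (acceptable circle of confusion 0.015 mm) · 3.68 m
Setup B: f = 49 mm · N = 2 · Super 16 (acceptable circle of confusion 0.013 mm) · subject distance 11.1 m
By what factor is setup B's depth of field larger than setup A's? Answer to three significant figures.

Setup A: H = 45²/(6.3×0.015) + 45 ≈ 21473.6 mm; DoF = Df − Dn = 4431.8 − 3146.3 ≈ 1285.5 mm.
Setup B: H = 49²/(2×0.013) + 49 ≈ 92395.2 mm; DoF = Df − Dn = 12608.9 − 9913.6 ≈ 2695.3 mm.
Ratio = 2695.3 / 1285.5 ≈ 2.10.

2.10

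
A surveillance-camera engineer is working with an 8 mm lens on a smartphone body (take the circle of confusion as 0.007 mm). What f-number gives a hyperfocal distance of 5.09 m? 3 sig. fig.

f/1.80

Rearrange H = f²/(N·c) + f for N: N = f² / ((H − f)·c).
N = 8² / ((5090 − 8) × 0.007) = 64 / 35.57 ≈ 1.80.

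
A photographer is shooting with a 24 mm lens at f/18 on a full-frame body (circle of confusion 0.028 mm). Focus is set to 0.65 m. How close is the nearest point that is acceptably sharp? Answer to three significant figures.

420 mm

Hyperfocal distance H = f²/(N·c) + f = 24²/(18 × 0.028) + 24 = 576/0.504 + 24 ≈ 1166.9 mm ≈ 1.167 m.
Near limit Dn = s·(H − f)/(H + s − 2f) = 650 × (1166.9 − 24) / (1166.9 + 650 − 2 × 24) = 650 × 1142.9 / 1768.9 ≈ 419.96 mm.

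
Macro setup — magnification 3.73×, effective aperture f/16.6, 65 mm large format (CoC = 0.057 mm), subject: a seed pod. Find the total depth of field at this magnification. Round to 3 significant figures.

At magnification m, DoF ≈ 2·N_eff·c/m² = 2 × 16.6 × 0.057 / 3.73² = 1.892 / 13.91 ≈ 0.136 mm.

0.136 mm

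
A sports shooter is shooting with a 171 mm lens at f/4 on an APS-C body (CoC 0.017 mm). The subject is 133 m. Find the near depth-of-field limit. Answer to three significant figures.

Hyperfocal distance H = f²/(N·c) + f = 171²/(4 × 0.017) + 171 = 29241/0.068 + 171 ≈ 430185.7 mm ≈ 430.2 m.
Near limit Dn = s·(H − f)/(H + s − 2f) = 133000 × (430185.7 − 171) / (430185.7 + 133000 − 2 × 171) = 133000 × 430014.7 / 562843.7 ≈ 101612 mm ≈ 102 m.

102 m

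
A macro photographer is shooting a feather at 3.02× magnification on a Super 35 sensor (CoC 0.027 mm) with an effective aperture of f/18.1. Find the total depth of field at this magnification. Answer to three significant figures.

At magnification m, DoF ≈ 2·N_eff·c/m² = 2 × 18.1 × 0.027 / 3.02² = 0.9774 / 9.12 ≈ 0.107 mm.

0.107 mm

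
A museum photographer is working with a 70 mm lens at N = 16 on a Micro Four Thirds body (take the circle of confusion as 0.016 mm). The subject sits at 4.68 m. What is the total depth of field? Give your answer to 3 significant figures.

Hyperfocal distance H = f²/(N·c) + f = 70²/(16 × 0.016) + 70 = 4900/0.256 + 70 ≈ 19210.6 mm ≈ 19.21 m.
Near limit Dn = s·(H − f)/(H + s − 2f) = 4680 × (19210.6 − 70) / (19210.6 + 4680 − 2 × 70) = 4680 × 19140.6 / 23750.6 ≈ 3771.6 mm.
Far limit Df = s·(H − f)/(H − s) = 4680 × (19210.6 − 70) / (19210.6 − 4680) = 4680 × 19140.6 / 14530.6 ≈ 6164.8 mm.
Depth of field = Df − Dn = 6164.8 − 3771.6 ≈ 2393.2 mm ≈ 2.39 m.

2.39 m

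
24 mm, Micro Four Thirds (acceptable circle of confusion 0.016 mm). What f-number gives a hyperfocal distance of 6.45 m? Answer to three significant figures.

f/5.60

Rearrange H = f²/(N·c) + f for N: N = f² / ((H − f)·c).
N = 24² / ((6450 − 24) × 0.016) = 576 / 102.8 ≈ 5.60.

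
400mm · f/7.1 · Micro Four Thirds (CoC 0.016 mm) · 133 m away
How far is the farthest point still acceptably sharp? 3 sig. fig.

Hyperfocal distance H = f²/(N·c) + f = 400²/(7.1 × 0.016) + 400 = 160000/0.1136 + 400 ≈ 1408850.7 mm ≈ 1409 m.
Far limit Df = s·(H − f)/(H − s) = 133000 × (1408850.7 − 400) / (1408850.7 − 133000) = 133000 × 1408450.7 / 1275850.7 ≈ 146823 mm ≈ 147 m.

147 m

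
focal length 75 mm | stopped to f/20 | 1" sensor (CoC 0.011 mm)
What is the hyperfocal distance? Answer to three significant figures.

Hyperfocal distance H = f²/(N·c) + f = 75²/(20 × 0.011) + 75 = 5625/0.22 + 75 ≈ 25643.2 mm ≈ 25.6 m.

25.6 m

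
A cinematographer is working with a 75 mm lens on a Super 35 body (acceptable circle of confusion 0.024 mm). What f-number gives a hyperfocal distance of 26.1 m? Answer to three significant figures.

f/9.01

Rearrange H = f²/(N·c) + f for N: N = f² / ((H − f)·c).
N = 75² / ((26100 − 75) × 0.024) = 5625 / 624.6 ≈ 9.01.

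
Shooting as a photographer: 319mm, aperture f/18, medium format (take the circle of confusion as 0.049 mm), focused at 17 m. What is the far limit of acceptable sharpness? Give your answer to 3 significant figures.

Hyperfocal distance H = f²/(N·c) + f = 319²/(18 × 0.049) + 319 = 101761/0.882 + 319 ≈ 115694.3 mm ≈ 115.7 m.
Far limit Df = s·(H − f)/(H − s) = 17000 × (115694.3 − 319) / (115694.3 − 17000) = 17000 × 115375.3 / 98694.3 ≈ 19873 mm ≈ 19.9 m.

19.9 m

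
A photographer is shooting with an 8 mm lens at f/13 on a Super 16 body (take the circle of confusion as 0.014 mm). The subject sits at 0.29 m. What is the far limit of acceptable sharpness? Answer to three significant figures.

Hyperfocal distance H = f²/(N·c) + f = 8²/(13 × 0.014) + 8 = 64/0.182 + 8 ≈ 359.6 mm ≈ 0.360 m.
Far limit Df = s·(H − f)/(H − s) = 290 × (359.6 − 8) / (359.6 − 290) = 290 × 351.6 / 69.6 ≈ 1464.2 mm ≈ 1.46 m.

1.46 m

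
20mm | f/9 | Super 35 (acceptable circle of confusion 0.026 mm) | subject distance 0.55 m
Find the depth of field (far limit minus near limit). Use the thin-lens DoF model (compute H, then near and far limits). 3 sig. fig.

Hyperfocal distance H = f²/(N·c) + f = 20²/(9 × 0.026) + 20 = 400/0.234 + 20 ≈ 1729.4 mm ≈ 1.729 m.
Near limit Dn = s·(H − f)/(H + s − 2f) = 550 × (1729.4 − 20) / (1729.4 + 550 − 2 × 20) = 550 × 1709.4 / 2239.4 ≈ 419.83 mm.
Far limit Df = s·(H − f)/(H − s) = 550 × (1729.4 − 20) / (1729.4 − 550) = 550 × 1709.4 / 1179.4 ≈ 797.16 mm.
Depth of field = Df − Dn = 797.16 − 419.83 ≈ 377.33 mm.

377 mm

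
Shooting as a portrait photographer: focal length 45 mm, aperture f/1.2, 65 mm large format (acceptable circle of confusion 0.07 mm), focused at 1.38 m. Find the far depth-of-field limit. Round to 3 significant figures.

1.46 m

Hyperfocal distance H = f²/(N·c) + f = 45²/(1.2 × 0.07) + 45 = 2025/0.084 + 45 ≈ 24152.1 mm ≈ 24.15 m.
Far limit Df = s·(H − f)/(H − s) = 1380 × (24152.1 − 45) / (24152.1 − 1380) = 1380 × 24107.1 / 22772.1 ≈ 1460.9 mm ≈ 1.46 m.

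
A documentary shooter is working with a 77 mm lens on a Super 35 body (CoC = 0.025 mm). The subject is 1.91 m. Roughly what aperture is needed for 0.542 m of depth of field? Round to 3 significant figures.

Write h = H − f = f²/(N·c). The thin-lens limits are Dn = s·h/(h + (s−f)) and Df = s·h/(h − (s−f)), so DoF = Df − Dn = 2·s·(s−f)·h / (h² − (s−f)²).
That is a quadratic in h: DoF·h² − 2·s·(s−f)·h − DoF·(s−f)² = 0 ⇒ h = (s−f)·(s + √(s² + DoF²)) / DoF = 1833 × (1910 + √(1910² + 542²)) / 542 = 1833 × (1910 + 1985.41) / 542 ≈ 13174 mm.
Then N = f²/(c·h) = 77² / (0.025 × 13174) = 5929 / 329.35 ≈ 18.

f/18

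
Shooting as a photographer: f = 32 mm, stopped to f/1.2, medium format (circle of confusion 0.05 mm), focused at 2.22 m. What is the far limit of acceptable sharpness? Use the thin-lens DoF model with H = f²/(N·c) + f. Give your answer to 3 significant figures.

2.55 m

Hyperfocal distance H = f²/(N·c) + f = 32²/(1.2 × 0.05) + 32 = 1024/0.06 + 32 ≈ 17098.7 mm ≈ 17.10 m.
Far limit Df = s·(H − f)/(H − s) = 2220 × (17098.7 − 32) / (17098.7 − 2220) = 2220 × 17066.7 / 14878.7 ≈ 2546.5 mm ≈ 2.55 m.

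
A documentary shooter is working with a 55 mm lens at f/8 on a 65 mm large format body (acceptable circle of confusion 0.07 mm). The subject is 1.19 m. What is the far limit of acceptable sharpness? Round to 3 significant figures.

Hyperfocal distance H = f²/(N·c) + f = 55²/(8 × 0.07) + 55 = 3025/0.56 + 55 ≈ 5456.8 mm ≈ 5.457 m.
Far limit Df = s·(H − f)/(H − s) = 1190 × (5456.8 − 55) / (5456.8 − 1190) = 1190 × 5401.8 / 4266.8 ≈ 1506.5 mm ≈ 1.51 m.

1.51 m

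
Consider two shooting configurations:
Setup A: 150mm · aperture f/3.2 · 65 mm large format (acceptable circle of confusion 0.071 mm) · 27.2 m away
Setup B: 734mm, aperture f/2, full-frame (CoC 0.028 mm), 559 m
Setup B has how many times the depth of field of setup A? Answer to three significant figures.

4.05

Setup A: H = 150²/(3.2×0.071) + 150 ≈ 99181.7 mm; DoF = Df − Dn = 37421 − 21364 ≈ 16057 mm.
Setup B: H = 734²/(2×0.028) + 734 ≈ 9621376.9 mm; DoF = Df − Dn = 593436 − 528341 ≈ 65095 mm.
Ratio = 65095 / 16057 ≈ 4.05.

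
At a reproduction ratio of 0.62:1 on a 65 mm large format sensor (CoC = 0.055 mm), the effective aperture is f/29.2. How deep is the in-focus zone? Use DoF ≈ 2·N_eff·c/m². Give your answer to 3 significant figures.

At magnification m, DoF ≈ 2·N_eff·c/m² = 2 × 29.2 × 0.055 / 0.62² = 3.212 / 0.3844 ≈ 8.36 mm.

8.36 mm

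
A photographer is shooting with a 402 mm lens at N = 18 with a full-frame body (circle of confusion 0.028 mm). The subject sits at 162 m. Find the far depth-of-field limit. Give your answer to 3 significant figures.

327 m

Hyperfocal distance H = f²/(N·c) + f = 402²/(18 × 0.028) + 402 = 161604/0.504 + 402 ≈ 321044.9 mm ≈ 321.0 m.
Far limit Df = s·(H − f)/(H − s) = 162000 × (321044.9 − 402) / (321044.9 − 162000) = 162000 × 320642.9 / 159044.9 ≈ 326601 mm ≈ 327 m.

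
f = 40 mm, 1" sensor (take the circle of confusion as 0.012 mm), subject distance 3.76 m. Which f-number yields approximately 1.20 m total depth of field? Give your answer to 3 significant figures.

f/5.58

Write h = H − f = f²/(N·c). The thin-lens limits are Dn = s·h/(h + (s−f)) and Df = s·h/(h − (s−f)), so DoF = Df − Dn = 2·s·(s−f)·h / (h² − (s−f)²).
That is a quadratic in h: DoF·h² − 2·s·(s−f)·h − DoF·(s−f)² = 0 ⇒ h = (s−f)·(s + √(s² + DoF²)) / DoF = 3720 × (3760 + √(3760² + 1200²)) / 1200 = 3720 × (3760 + 3946.85) / 1200 ≈ 23891 mm.
Then N = f²/(c·h) = 40² / (0.012 × 23891) = 1600 / 286.69 ≈ 5.58.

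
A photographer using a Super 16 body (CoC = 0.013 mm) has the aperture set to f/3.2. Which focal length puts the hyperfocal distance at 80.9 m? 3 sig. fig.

From H = f²/(N·c) + f, with f ≪ H: f ≈ √(H·N·c) = √(80900 × 3.2 × 0.013) = √3365.4 ≈ 58.01 mm.
The +f correction barely moves this — solving exactly, f² + N·c·f − N·c·H = 0 ⇒ f = (−N·c + √((N·c)² + 4·N·c·H))/2 = (−0.0416 + √13462)/2 ≈ 57.992 mm, so f ≈ 58.0 mm.

58.0 mm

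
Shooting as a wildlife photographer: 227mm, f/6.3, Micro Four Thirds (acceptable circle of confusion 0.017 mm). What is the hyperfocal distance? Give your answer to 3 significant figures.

Hyperfocal distance H = f²/(N·c) + f = 227²/(6.3 × 0.017) + 227 = 51529/0.1071 + 227 ≈ 481356.8 mm ≈ 481 m.

481 m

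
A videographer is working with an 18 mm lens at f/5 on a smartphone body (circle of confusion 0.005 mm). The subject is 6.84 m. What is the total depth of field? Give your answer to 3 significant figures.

9.96 m

Hyperfocal distance H = f²/(N·c) + f = 18²/(5 × 0.005) + 18 = 324/0.025 + 18 ≈ 12978.0 mm ≈ 12.98 m.
Near limit Dn = s·(H − f)/(H + s − 2f) = 6840 × (12978.0 − 18) / (12978.0 + 6840 − 2 × 18) = 6840 × 12960.0 / 19782.0 ≈ 4481.2 mm.
Far limit Df = s·(H − f)/(H − s) = 6840 × (12978.0 − 18) / (12978.0 − 6840) = 6840 × 12960.0 / 6138.0 ≈ 14442.2 mm.
Depth of field = Df − Dn = 14442.2 − 4481.2 ≈ 9961.0 mm ≈ 9.96 m.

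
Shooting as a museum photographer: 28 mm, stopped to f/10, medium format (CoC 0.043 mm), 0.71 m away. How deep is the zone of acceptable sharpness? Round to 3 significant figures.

Hyperfocal distance H = f²/(N·c) + f = 28²/(10 × 0.043) + 28 = 784/0.43 + 28 ≈ 1851.3 mm ≈ 1.851 m.
Near limit Dn = s·(H − f)/(H + s − 2f) = 710 × (1851.3 − 28) / (1851.3 + 710 − 2 × 28) = 710 × 1823.3 / 2505.3 ≈ 516.72 mm.
Far limit Df = s·(H − f)/(H − s) = 710 × (1851.3 − 28) / (1851.3 − 710) = 710 × 1823.3 / 1141.3 ≈ 1134.29 mm.
Depth of field = Df − Dn = 1134.29 − 516.72 ≈ 617.57 mm ≈ 0.618 m.

0.618 m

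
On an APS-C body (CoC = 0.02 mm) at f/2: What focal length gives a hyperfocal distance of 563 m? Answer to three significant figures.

From H = f²/(N·c) + f, with f ≪ H: f ≈ √(H·N·c) = √(563000 × 2 × 0.02) = √22520 ≈ 150.1 mm.
The +f correction barely moves this — solving exactly, f² + N·c·f − N·c·H = 0 ⇒ f = (−N·c + √((N·c)² + 4·N·c·H))/2 = (−0.04 + √90080)/2 ≈ 150.05 mm, so f ≈ 150 mm.

150 mm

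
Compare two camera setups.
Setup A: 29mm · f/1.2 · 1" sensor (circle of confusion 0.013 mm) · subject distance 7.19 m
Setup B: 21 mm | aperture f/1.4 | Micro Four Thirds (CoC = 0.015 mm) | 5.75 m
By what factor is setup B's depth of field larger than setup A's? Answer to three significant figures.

1.74

Setup A: H = 29²/(1.2×0.013) + 29 ≈ 53939.3 mm; DoF = Df − Dn = 8291.4 − 6346.9 ≈ 1944.5 mm.
Setup B: H = 21²/(1.4×0.015) + 21 ≈ 21021.0 mm; DoF = Df − Dn = 7907.1 − 4517.6 ≈ 3389.5 mm.
Ratio = 3389.5 / 1944.5 ≈ 1.74.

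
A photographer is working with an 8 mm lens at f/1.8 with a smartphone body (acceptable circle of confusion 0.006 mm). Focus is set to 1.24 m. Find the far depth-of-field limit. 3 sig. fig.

Hyperfocal distance H = f²/(N·c) + f = 8²/(1.8 × 0.006) + 8 = 64/0.0108 + 8 ≈ 5933.9 mm ≈ 5.934 m.
Far limit Df = s·(H − f)/(H − s) = 1240 × (5933.9 − 8) / (5933.9 − 1240) = 1240 × 5925.9 / 4693.9 ≈ 1565.5 mm ≈ 1.57 m.

1.57 m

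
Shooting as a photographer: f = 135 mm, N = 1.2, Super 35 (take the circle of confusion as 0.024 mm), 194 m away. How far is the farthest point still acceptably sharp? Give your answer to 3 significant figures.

Hyperfocal distance H = f²/(N·c) + f = 135²/(1.2 × 0.024) + 135 = 18225/0.0288 + 135 ≈ 632947.5 mm ≈ 632.9 m.
Far limit Df = s·(H − f)/(H − s) = 194000 × (632947.5 − 135) / (632947.5 − 194000) = 194000 × 632812.5 / 438947.5 ≈ 279682 mm ≈ 280 m.

280 m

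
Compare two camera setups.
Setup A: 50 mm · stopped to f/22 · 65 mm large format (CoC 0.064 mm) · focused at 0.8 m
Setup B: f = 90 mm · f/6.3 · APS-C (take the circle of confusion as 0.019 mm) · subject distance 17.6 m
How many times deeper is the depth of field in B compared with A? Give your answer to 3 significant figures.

11.9

Setup A: H = 50²/(22×0.064) + 50 ≈ 1825.6 mm; DoF = Df − Dn = 1385.04 − 562.43 ≈ 822.61 mm.
Setup B: H = 90²/(6.3×0.019) + 90 ≈ 67759.2 mm; DoF = Df − Dn = 23744.0 − 13982.0 ≈ 9762.0 mm.
Ratio = 9762.0 / 822.61 ≈ 11.9.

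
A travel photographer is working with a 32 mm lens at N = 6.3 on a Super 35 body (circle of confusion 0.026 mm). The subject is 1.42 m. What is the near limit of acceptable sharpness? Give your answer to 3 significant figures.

Hyperfocal distance H = f²/(N·c) + f = 32²/(6.3 × 0.026) + 32 = 1024/0.1638 + 32 ≈ 6283.5 mm ≈ 6.284 m.
Near limit Dn = s·(H − f)/(H + s − 2f) = 1420 × (6283.5 − 32) / (6283.5 + 1420 − 2 × 32) = 1420 × 6251.5 / 7639.5 ≈ 1162.0 mm ≈ 1.16 m.

1.16 m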